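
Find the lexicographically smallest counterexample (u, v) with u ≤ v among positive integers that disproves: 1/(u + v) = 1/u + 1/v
Substituting (1, 1) into the claim:
LHS = 1/(1 + 1) = 1/2
RHS = 1/1 + 1/1 = 2

Since LHS ≠ RHS, this pair disproves the claim, and no lexicographically smaller pair (u ≤ v, positive integers) does.

For instance (3, 8) is also a counterexample (LHS = 1/11, RHS = 11/24), but it's lexicographically larger.

Answer: (u, v) = (1, 1)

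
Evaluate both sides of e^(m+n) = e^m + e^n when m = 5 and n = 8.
LHS = e^(5+8) = e^13 ≈ 442413.4
RHS = e^5 + e^8 ≈ 3129

LHS ≠ RHS (they differ by about 439284.0), so the equation does not hold here.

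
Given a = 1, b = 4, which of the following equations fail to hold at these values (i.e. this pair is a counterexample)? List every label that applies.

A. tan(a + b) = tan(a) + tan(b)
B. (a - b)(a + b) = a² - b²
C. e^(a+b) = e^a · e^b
A

Evaluating each claim at the given values:
A. LHS = tan(5) ≈ -3.381, RHS = tan(4) + tan(1) ≈ 2.715 → fails here (LHS ≠ RHS)
B. LHS = -15, RHS = -15 → holds here (LHS = RHS)
C. LHS = e^5 ≈ 148.4, RHS = e^5 ≈ 148.4 → holds here (LHS = RHS)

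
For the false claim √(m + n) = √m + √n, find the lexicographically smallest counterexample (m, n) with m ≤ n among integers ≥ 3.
(m, n) = (3, 3)

Substituting (3, 3) into the claim:
LHS = √(3 + 3) = √(6) ≈ 2.449
RHS = √3 + √3 = 2·√(3) ≈ 3.464

Since LHS ≠ RHS, this pair disproves the claim, and no lexicographically smaller pair (m ≤ n, integers ≥ 3) does.

For instance (5, 10) is also a counterexample (LHS = √(15) ≈ 3.873, RHS = √(5) + √(10) ≈ 5.398), but it's lexicographically larger.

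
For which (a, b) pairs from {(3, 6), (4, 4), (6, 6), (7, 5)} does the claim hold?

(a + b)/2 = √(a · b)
Testing each pair:
(3, 6): LHS = 9/2, RHS = 3·√(2) ≈ 4.243 → fails
(4, 4): LHS = 4, RHS = 4 → holds
(6, 6): LHS = 6, RHS = 6 → holds
(7, 5): LHS = 6, RHS = √(35) ≈ 5.916 → fails

2 of 4 pairs satisfy the claim.

Answer: (4, 4), (6, 6)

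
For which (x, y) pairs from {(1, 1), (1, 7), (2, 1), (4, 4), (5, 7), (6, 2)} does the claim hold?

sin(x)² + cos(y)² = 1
Testing each pair:
(1, 1): LHS = cos(1)² + sin(1)² = 1, RHS = 1 → holds
(1, 7): LHS = cos(7)² + sin(1)² ≈ 1.276, RHS = 1 → fails
(2, 1): LHS = cos(1)² + sin(2)² ≈ 1.119, RHS = 1 → fails
(4, 4): LHS = cos(4)² + sin(4)² = 1, RHS = 1 → holds
(5, 7): LHS = cos(7)² + sin(5)² ≈ 1.488, RHS = 1 → fails
(6, 2): LHS = sin(6)² + cos(2)² ≈ 0.2513, RHS = 1 → fails

2 of 6 pairs satisfy the claim.

Answer: (1, 1), (4, 4)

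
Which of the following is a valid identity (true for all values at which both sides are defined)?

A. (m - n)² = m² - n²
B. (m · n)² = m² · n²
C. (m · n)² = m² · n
A: fails at (3, 7) — LHS = 16, RHS = -40.
B: holds — e.g. at (3, 5), both sides equal 225.
C: fails at (1, 4) — LHS = 16, RHS = 4.

Answer: B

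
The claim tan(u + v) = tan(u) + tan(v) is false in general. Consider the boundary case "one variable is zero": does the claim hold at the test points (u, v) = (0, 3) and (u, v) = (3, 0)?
Yes, holds at both test points

At (0, 3): LHS = tan(3) ≈ -0.1425, RHS = tan(3) ≈ -0.1425 → equal
At (3, 0): LHS = tan(3) ≈ -0.1425, RHS = tan(3) ≈ -0.1425 → equal

So the claim does hold at both of these boundary points, even though it is not an identity.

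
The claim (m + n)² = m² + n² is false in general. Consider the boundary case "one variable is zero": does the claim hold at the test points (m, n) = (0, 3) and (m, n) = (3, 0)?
At (0, 3): LHS = 9, RHS = 9 → equal
At (3, 0): LHS = 9, RHS = 9 → equal

So the claim does hold at both of these boundary points, even though it is not an identity.

Answer: Yes, holds at both test points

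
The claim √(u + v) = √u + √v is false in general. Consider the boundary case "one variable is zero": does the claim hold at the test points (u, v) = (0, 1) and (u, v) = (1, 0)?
At (0, 1): LHS = 1, RHS = 1 → equal
At (1, 0): LHS = 1, RHS = 1 → equal

So the claim does hold at both of these boundary points, even though it is not an identity.

Answer: Yes, holds at both test points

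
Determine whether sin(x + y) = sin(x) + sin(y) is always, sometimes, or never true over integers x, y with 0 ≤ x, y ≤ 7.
Sometimes true

It holds at (x, y) = (1, 0) (both sides equal sin(1) ≈ 0.8415), but fails at (x, y) = (6, 6) (LHS = sin(12) ≈ -0.5366, RHS = 2·sin(6) ≈ -0.5588).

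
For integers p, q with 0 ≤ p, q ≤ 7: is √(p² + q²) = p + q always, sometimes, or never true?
Sometimes true

It holds at (p, q) = (0, 6) (both sides equal 6), but fails at (p, q) = (7, 4) (LHS = √(65) ≈ 8.062, RHS = 11).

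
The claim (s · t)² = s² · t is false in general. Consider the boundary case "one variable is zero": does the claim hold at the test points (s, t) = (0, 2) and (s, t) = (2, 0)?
At (0, 2): LHS = 0, RHS = 0 → equal
At (2, 0): LHS = 0, RHS = 0 → equal

So the claim does hold at both of these boundary points, even though it is not an identity.

Answer: Yes, holds at both test points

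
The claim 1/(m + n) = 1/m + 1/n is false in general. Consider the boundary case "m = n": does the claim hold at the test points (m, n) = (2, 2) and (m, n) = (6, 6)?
No, fails at both test points

At (2, 2): LHS = 1/4 ≠ RHS = 1
At (6, 6): LHS = 1/12 ≠ RHS = 1/3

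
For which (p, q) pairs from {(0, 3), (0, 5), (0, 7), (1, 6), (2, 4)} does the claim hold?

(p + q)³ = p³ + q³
Testing each pair:
(0, 3): LHS = 27, RHS = 27 → holds
(0, 5): LHS = 125, RHS = 125 → holds
(0, 7): LHS = 343, RHS = 343 → holds
(1, 6): LHS = 343, RHS = 217 → fails
(2, 4): LHS = 216, RHS = 72 → fails

3 of 5 pairs satisfy the claim.

Answer: (0, 3), (0, 5), (0, 7)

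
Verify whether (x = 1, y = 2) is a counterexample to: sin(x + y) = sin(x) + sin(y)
Substituting x = 1, y = 2:
LHS = sin(1 + 2) = sin(3) ≈ 0.1411
RHS = sin(1) + sin(2) ≈ 1.751

Since LHS ≠ RHS, this pair disproves the claim.

Answer: Yes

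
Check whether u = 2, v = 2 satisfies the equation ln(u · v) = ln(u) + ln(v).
Substituting u = 2, v = 2:

LHS = ln(2 · 2) = ln(4) ≈ 1.386
RHS = ln(2) + ln(2) = 2·ln(2) ≈ 1.386

LHS = RHS, so the equation holds at this point.

Answer: Holds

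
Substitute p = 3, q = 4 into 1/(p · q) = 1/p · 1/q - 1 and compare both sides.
LHS = 1/(3 · 4) = 1/12
RHS = 1/3 · 1/4 - 1 = -11/12

LHS ≠ RHS, so the equation does not hold here.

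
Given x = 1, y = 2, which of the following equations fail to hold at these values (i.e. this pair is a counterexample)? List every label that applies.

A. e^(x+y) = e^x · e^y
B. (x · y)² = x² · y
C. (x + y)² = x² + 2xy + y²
Evaluating each claim at the given values:
A. LHS = e^3 ≈ 20.09, RHS = e^3 ≈ 20.09 → holds here (LHS = RHS)
B. LHS = 4, RHS = 2 → fails here (LHS ≠ RHS)
C. LHS = 9, RHS = 9 → holds here (LHS = RHS)

Answer: B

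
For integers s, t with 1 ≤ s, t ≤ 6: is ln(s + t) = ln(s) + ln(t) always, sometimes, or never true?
Sometimes true

It holds at (s, t) = (2, 2) (both sides equal ln(4) ≈ 1.386), but fails at (s, t) = (5, 6) (LHS = ln(11) ≈ 2.398, RHS = ln(5) + ln(6) ≈ 3.401).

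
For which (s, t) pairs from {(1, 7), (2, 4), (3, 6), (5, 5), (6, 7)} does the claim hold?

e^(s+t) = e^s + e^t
Testing each pair:
(1, 7): LHS = e^8 ≈ 2981, RHS = e + e^7 ≈ 1099 → fails
(2, 4): LHS = e^6 ≈ 403.4, RHS = e^2 + e^4 ≈ 61.99 → fails
(3, 6): LHS = e^9 ≈ 8103, RHS = e^3 + e^6 ≈ 423.5 → fails
(5, 5): LHS = e^10 ≈ 22026.5, RHS = 2·e^5 ≈ 296.8 → fails
(6, 7): LHS = e^13 ≈ 442413.4, RHS = e^6 + e^7 ≈ 1500 → fails

No pair satisfies the claim.

Answer: None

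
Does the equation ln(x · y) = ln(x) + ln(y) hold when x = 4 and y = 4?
Holds

Substituting x = 4, y = 4:

LHS = ln(4 · 4) = ln(16) ≈ 2.773
RHS = ln(4) + ln(4) = 2·ln(4) ≈ 2.773

LHS = RHS, so the equation holds at this point.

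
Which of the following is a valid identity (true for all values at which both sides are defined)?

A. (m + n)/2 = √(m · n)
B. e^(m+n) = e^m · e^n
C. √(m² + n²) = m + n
B

A: fails at (4, 5) — LHS = 9/2, RHS = 2·√(5) ≈ 4.472.
B: holds — e.g. at (1, 5), both sides equal e^6 ≈ 403.4.
C: fails at (3, 7) — LHS = √(58) ≈ 7.616, RHS = 10.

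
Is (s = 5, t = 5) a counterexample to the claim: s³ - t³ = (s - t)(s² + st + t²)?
Substituting s = 5, t = 5:
LHS = 5³ - 5³ = 0
RHS = (5 - 5)(5² + 5·5 + 5²) = 0

The sides agree, so this pair does not disprove the claim.

Answer: No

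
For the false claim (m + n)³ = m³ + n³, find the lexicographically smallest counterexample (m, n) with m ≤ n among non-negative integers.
At (0, 6): both sides equal 216, so it holds there.

Substituting (1, 1) into the claim:
LHS = (1 + 1)³ = 8
RHS = 1³ + 1³ = 2

Since LHS ≠ RHS, this pair disproves the claim, and no lexicographically smaller pair (m ≤ n, non-negative integers) does.

For instance (5, 6) is also a counterexample (LHS = 1331, RHS = 341), but it's lexicographically larger.

Answer: (m, n) = (1, 1)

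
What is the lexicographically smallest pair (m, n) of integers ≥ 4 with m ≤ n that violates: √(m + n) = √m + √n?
Substituting (4, 4) into the claim:
LHS = √(4 + 4) = 2·√(2) ≈ 2.828
RHS = √4 + √4 = 4

Since LHS ≠ RHS, this pair disproves the claim, and no lexicographically smaller pair (m ≤ n, integers ≥ 4) does.

For instance (4, 8) is also a counterexample (LHS = 2·√(3) ≈ 3.464, RHS = 2 + 2·√(2) ≈ 4.828), but it's lexicographically larger.

Answer: (m, n) = (4, 4)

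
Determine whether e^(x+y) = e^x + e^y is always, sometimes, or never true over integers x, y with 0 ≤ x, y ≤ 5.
Never true

The claim fails for every pair in the range. For instance at (x, y) = (0, 5): LHS = e^5 ≈ 148.4, RHS = 1 + e^5 ≈ 149.4.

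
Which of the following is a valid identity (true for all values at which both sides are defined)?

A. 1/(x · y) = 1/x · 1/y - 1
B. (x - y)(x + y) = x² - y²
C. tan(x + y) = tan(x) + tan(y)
B

A: fails at (5, 5) — LHS = 1/25, RHS = -24/25.
B: holds — e.g. at (1, 3), both sides equal -8.
C: fails at (1, 5) — LHS = tan(6) ≈ -0.291, RHS = tan(5) + tan(1) ≈ -1.823.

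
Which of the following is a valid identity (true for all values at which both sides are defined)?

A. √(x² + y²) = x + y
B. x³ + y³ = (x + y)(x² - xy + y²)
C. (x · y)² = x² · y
A: fails at (2, 5) — LHS = √(29) ≈ 5.385, RHS = 7.
B: holds — e.g. at (3, 7), both sides equal 370.
C: fails at (1, 4) — LHS = 16, RHS = 4.

Answer: B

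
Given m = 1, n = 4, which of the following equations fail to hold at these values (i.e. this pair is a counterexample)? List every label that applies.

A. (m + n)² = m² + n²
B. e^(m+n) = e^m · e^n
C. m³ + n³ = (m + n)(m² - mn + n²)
A

Evaluating each claim at the given values:
A. LHS = 25, RHS = 17 → fails here (LHS ≠ RHS)
B. LHS = e^5 ≈ 148.4, RHS = e^5 ≈ 148.4 → holds here (LHS = RHS)
C. LHS = 65, RHS = 65 → holds here (LHS = RHS)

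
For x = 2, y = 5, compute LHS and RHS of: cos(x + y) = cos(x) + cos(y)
LHS = cos(2 + 5) = cos(7) ≈ 0.7539
RHS = cos(2) + cos(5) ≈ -0.1325

LHS ≠ RHS (they differ by about 0.8864), so the equation does not hold here.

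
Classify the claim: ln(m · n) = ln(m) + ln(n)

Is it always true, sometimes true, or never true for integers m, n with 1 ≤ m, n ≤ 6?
Always true

The identity holds for every pair in the range. For instance at (m, n) = (4, 5): both sides equal ln(20) ≈ 2.996.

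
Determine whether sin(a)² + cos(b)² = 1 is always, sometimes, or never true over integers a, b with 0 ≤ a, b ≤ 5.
Sometimes true

It holds at (a, b) = (5, 5) (both sides equal 1), but fails at (a, b) = (3, 1) (LHS = sin(3)² + cos(1)² ≈ 0.3118, RHS = 1).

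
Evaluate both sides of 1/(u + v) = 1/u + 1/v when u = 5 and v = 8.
LHS = 1/(5 + 8) = 1/13
RHS = 1/5 + 1/8 = 13/40

LHS ≠ RHS, so the equation does not hold here.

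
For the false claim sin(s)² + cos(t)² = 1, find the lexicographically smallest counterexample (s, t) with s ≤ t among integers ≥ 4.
(s, t) = (4, 5)

Substituting (4, 5) into the claim:
LHS = sin(4)² + cos(5)² ≈ 0.6532
RHS = 1

Since LHS ≠ RHS, this pair disproves the claim, and no lexicographically smaller pair (s ≤ t, integers ≥ 4) does.

For instance (9, 11) is also a counterexample (LHS = cos(11)² + sin(9)² ≈ 0.1699, RHS = 1), but it's lexicographically larger.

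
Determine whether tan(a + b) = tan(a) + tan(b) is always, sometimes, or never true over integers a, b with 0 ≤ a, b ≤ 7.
Sometimes true

It holds at (a, b) = (0, 1) (both sides equal tan(1) ≈ 1.557), but fails at (a, b) = (7, 4) (LHS = tan(11) ≈ -226, RHS = tan(7) + tan(4) ≈ 2.029).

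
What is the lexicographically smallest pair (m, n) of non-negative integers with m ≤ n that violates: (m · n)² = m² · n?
Substituting (1, 2) into the claim:
LHS = (1 · 2)² = 4
RHS = 1² · 2 = 2

Since LHS ≠ RHS, this pair disproves the claim, and no lexicographically smaller pair (m ≤ n, non-negative integers) does.

For instance (2, 6) is also a counterexample (LHS = 144, RHS = 24), but it's lexicographically larger.

Answer: (m, n) = (1, 2)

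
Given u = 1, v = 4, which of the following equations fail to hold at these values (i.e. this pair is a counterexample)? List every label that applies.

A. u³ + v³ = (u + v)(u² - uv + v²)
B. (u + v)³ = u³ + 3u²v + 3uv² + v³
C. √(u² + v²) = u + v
C

Evaluating each claim at the given values:
A. LHS = 65, RHS = 65 → holds here (LHS = RHS)
B. LHS = 125, RHS = 125 → holds here (LHS = RHS)
C. LHS = √(17) ≈ 4.123, RHS = 5 → fails here (LHS ≠ RHS)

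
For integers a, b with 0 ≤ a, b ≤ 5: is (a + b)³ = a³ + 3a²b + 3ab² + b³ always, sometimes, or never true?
The identity holds for every pair in the range. For instance at (a, b) = (0, 4): both sides equal 64.

Answer: Always true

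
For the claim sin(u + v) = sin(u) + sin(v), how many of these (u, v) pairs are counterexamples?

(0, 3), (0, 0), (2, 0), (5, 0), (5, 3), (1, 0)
Testing each pair:
(0, 3): LHS = sin(3) ≈ 0.1411, RHS = sin(3) ≈ 0.1411 → satisfies claim
(0, 0): LHS = 0, RHS = 0 → satisfies claim
(2, 0): LHS = sin(2) ≈ 0.9093, RHS = sin(2) ≈ 0.9093 → satisfies claim
(5, 0): LHS = sin(5) ≈ -0.9589, RHS = sin(5) ≈ -0.9589 → satisfies claim
(5, 3): LHS = sin(8) ≈ 0.9894, RHS = sin(5) + sin(3) ≈ -0.8178 → counterexample
(1, 0): LHS = sin(1) ≈ 0.8415, RHS = sin(1) ≈ 0.8415 → satisfies claim

That makes 1 counterexample.

Answer: 1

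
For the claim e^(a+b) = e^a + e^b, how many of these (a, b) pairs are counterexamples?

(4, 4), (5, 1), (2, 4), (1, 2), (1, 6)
Testing each pair:
(4, 4): LHS = e^8 ≈ 2981, RHS = 2·e^4 ≈ 109.2 → counterexample
(5, 1): LHS = e^6 ≈ 403.4, RHS = e + e^5 ≈ 151.1 → counterexample
(2, 4): LHS = e^6 ≈ 403.4, RHS = e^2 + e^4 ≈ 61.99 → counterexample
(1, 2): LHS = e^3 ≈ 20.09, RHS = e + e^2 ≈ 10.11 → counterexample
(1, 6): LHS = e^7 ≈ 1097, RHS = e + e^6 ≈ 406.1 → counterexample

That makes 5 counterexamples.

Answer: 5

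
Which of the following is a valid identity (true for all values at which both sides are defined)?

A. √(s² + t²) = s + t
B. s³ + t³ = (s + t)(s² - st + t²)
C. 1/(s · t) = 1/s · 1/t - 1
B

A: fails at (4, 6) — LHS = 2·√(13) ≈ 7.211, RHS = 10.
B: holds — e.g. at (1, 2), both sides equal 9.
C: fails at (3, 5) — LHS = 1/15, RHS = -14/15.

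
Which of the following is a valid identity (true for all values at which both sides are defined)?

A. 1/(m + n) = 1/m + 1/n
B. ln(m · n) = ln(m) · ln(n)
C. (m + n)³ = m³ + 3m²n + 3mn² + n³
A: fails at (1, 4) — LHS = 1/5, RHS = 5/4.
B: fails at (4, 5) — LHS = ln(20) ≈ 2.996, RHS = ln(4)·ln(5) ≈ 2.231.
C: holds — e.g. at (1, 5), both sides equal 216.

Answer: C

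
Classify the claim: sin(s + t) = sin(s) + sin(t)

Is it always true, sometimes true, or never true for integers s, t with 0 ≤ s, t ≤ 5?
Sometimes true

It holds at (s, t) = (0, 4) (both sides equal sin(4) ≈ -0.7568), but fails at (s, t) = (5, 2) (LHS = sin(7) ≈ 0.657, RHS = sin(5) + sin(2) ≈ -0.04963).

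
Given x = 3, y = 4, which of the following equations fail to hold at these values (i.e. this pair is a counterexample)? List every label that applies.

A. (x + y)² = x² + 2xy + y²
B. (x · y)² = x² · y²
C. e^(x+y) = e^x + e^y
Evaluating each claim at the given values:
A. LHS = 49, RHS = 49 → holds here (LHS = RHS)
B. LHS = 144, RHS = 144 → holds here (LHS = RHS)
C. LHS = e^7 ≈ 1097, RHS = e^3 + e^4 ≈ 74.68 → fails here (LHS ≠ RHS)

Answer: C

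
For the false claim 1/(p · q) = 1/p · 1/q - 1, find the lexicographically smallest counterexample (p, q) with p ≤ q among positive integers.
(p, q) = (1, 1)

Substituting (1, 1) into the claim:
LHS = 1/(1 · 1) = 1
RHS = 1/1 · 1/1 - 1 = 0

Since LHS ≠ RHS, this pair disproves the claim, and no lexicographically smaller pair (p ≤ q, positive integers) does.

For instance (1, 8) is also a counterexample (LHS = 1/8, RHS = -7/8), but it's lexicographically larger.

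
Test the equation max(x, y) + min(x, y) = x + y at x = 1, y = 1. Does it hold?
Holds

Substituting x = 1, y = 1:

LHS = max(1, 1) + min(1, 1) = 2
RHS = 1 + 1 = 2

LHS = RHS, so the equation holds at this point.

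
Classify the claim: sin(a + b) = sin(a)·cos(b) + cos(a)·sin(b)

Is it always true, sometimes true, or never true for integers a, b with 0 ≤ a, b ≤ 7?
Always true

The identity holds for every pair in the range. For instance at (a, b) = (3, 7): both sides equal sin(10) ≈ -0.544.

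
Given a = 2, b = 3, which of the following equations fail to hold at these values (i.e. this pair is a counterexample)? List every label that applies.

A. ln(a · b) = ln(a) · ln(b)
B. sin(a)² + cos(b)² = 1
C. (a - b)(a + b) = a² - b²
A, B

Evaluating each claim at the given values:
A. LHS = ln(6) ≈ 1.792, RHS = ln(2)·ln(3) ≈ 0.7615 → fails here (LHS ≠ RHS)
B. LHS = sin(2)² + cos(3)² ≈ 1.807, RHS = 1 → fails here (LHS ≠ RHS)
C. LHS = -5, RHS = -5 → holds here (LHS = RHS)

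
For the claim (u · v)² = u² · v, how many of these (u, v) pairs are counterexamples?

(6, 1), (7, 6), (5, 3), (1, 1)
2

Testing each pair:
(6, 1): LHS = 36, RHS = 36 → satisfies claim
(7, 6): LHS = 1764, RHS = 294 → counterexample
(5, 3): LHS = 225, RHS = 75 → counterexample
(1, 1): LHS = 1, RHS = 1 → satisfies claim

That makes 2 counterexamples.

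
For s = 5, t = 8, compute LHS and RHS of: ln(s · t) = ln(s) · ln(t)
LHS = ln(5 · 8) = ln(40) ≈ 3.689
RHS = ln(5) · ln(8) ≈ 3.347

LHS ≠ RHS (they differ by about 0.3421), so the equation does not hold here.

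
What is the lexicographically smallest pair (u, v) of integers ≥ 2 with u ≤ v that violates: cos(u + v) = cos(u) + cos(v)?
(u, v) = (2, 2)

Substituting (2, 2) into the claim:
LHS = cos(2 + 2) = cos(4) ≈ -0.6536
RHS = cos(2) + cos(2) = 2·cos(2) ≈ -0.8323

Since LHS ≠ RHS, this pair disproves the claim, and no lexicographically smaller pair (u ≤ v, integers ≥ 2) does.

For instance (6, 9) is also a counterexample (LHS = cos(15) ≈ -0.7597, RHS = cos(9) + cos(6) ≈ 0.04904), but it's lexicographically larger.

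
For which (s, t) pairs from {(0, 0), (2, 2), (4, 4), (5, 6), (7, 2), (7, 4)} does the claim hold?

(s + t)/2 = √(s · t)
Testing each pair:
(0, 0): LHS = 0, RHS = 0 → holds
(2, 2): LHS = 2, RHS = 2 → holds
(4, 4): LHS = 4, RHS = 4 → holds
(5, 6): LHS = 11/2, RHS = √(30) ≈ 5.477 → fails
(7, 2): LHS = 9/2, RHS = √(14) ≈ 3.742 → fails
(7, 4): LHS = 11/2, RHS = 2·√(7) ≈ 5.292 → fails

3 of 6 pairs satisfy the claim.

Answer: (0, 0), (2, 2), (4, 4)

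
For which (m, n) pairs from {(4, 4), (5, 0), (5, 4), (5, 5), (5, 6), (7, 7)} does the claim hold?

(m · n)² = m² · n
(5, 0)

Testing each pair:
(4, 4): LHS = 256, RHS = 64 → fails
(5, 0): LHS = 0, RHS = 0 → holds
(5, 4): LHS = 400, RHS = 100 → fails
(5, 5): LHS = 625, RHS = 125 → fails
(5, 6): LHS = 900, RHS = 150 → fails
(7, 7): LHS = 2401, RHS = 343 → fails

1 of 6 pairs satisfies the claim.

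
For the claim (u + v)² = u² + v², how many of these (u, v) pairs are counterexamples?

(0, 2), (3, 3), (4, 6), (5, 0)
2

Testing each pair:
(0, 2): LHS = 4, RHS = 4 → satisfies claim
(3, 3): LHS = 36, RHS = 18 → counterexample
(4, 6): LHS = 100, RHS = 52 → counterexample
(5, 0): LHS = 25, RHS = 25 → satisfies claim

That makes 2 counterexamples.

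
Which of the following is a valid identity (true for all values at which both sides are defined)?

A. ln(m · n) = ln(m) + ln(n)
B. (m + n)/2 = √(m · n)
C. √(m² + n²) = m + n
A: holds — e.g. at (6, 7), both sides equal ln(42) ≈ 3.738.
B: fails at (4, 6) — LHS = 5, RHS = 2·√(6) ≈ 4.899.
C: fails at (1, 4) — LHS = √(17) ≈ 4.123, RHS = 5.

Answer: A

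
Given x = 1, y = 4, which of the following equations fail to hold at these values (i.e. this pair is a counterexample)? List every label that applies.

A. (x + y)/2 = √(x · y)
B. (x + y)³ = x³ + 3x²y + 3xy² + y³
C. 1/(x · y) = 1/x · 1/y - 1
Evaluating each claim at the given values:
A. LHS = 5/2, RHS = 2 → fails here (LHS ≠ RHS)
B. LHS = 125, RHS = 125 → holds here (LHS = RHS)
C. LHS = 1/4, RHS = -3/4 → fails here (LHS ≠ RHS)

Answer: A, C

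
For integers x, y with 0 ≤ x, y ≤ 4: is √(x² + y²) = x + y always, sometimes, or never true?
Sometimes true

It holds at (x, y) = (2, 0) (both sides equal 2), but fails at (x, y) = (4, 3) (LHS = 5, RHS = 7).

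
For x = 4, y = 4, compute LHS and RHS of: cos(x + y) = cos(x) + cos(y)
LHS = cos(4 + 4) = cos(8) ≈ -0.1455
RHS = cos(4) + cos(4) = 2·cos(4) ≈ -1.307

LHS ≠ RHS (they differ by about 1.162), so the equation does not hold here.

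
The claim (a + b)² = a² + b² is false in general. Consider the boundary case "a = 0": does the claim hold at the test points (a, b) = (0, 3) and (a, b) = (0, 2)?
At (0, 3): LHS = 9, RHS = 9 → equal
At (0, 2): LHS = 4, RHS = 4 → equal

So the claim does hold at both of these boundary points, even though it is not an identity.

Answer: Yes, holds at both test points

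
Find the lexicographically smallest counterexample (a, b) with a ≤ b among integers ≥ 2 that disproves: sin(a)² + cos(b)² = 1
(a, b) = (2, 3)

Substituting (2, 3) into the claim:
LHS = sin(2)² + cos(3)² ≈ 1.807
RHS = 1

Since LHS ≠ RHS, this pair disproves the claim, and no lexicographically smaller pair (a ≤ b, integers ≥ 2) does.

For instance (7, 8) is also a counterexample (LHS = cos(8)² + sin(7)² ≈ 0.4528, RHS = 1), but it's lexicographically larger.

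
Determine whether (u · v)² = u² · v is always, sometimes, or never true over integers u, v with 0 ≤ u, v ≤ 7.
Sometimes true

It holds at (u, v) = (7, 0) (both sides equal 0), but fails at (u, v) = (1, 5) (LHS = 25, RHS = 5).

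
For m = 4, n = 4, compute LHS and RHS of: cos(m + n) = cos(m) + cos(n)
LHS = cos(4 + 4) = cos(8) ≈ -0.1455
RHS = cos(4) + cos(4) = 2·cos(4) ≈ -1.307

LHS ≠ RHS (they differ by about 1.162), so the equation does not hold here.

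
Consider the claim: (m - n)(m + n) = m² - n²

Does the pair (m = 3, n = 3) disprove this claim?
Substituting m = 3, n = 3:
LHS = (3 - 3)(3 + 3) = 0
RHS = 3² - 3² = 0

The sides agree, so this pair does not disprove the claim.

Answer: No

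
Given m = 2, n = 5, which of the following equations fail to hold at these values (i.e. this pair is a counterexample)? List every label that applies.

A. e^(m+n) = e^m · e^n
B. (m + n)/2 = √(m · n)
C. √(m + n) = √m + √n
B, C

Evaluating each claim at the given values:
A. LHS = e^7 ≈ 1097, RHS = e^7 ≈ 1097 → holds here (LHS = RHS)
B. LHS = 7/2, RHS = √(10) ≈ 3.162 → fails here (LHS ≠ RHS)
C. LHS = √(7) ≈ 2.646, RHS = √(2) + √(5) ≈ 3.65 → fails here (LHS ≠ RHS)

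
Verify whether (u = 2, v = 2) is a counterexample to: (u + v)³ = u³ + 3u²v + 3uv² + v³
Substituting u = 2, v = 2:
LHS = (2 + 2)³ = 64
RHS = 2³ + 3·2²·2 + 3·2·2² + 2³ = 64

The sides agree, so this pair does not disprove the claim.

Answer: No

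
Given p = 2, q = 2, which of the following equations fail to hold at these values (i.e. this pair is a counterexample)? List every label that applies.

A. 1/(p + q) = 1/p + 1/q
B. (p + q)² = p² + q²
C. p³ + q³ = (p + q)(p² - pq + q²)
A, B

Evaluating each claim at the given values:
A. LHS = 1/4, RHS = 1 → fails here (LHS ≠ RHS)
B. LHS = 16, RHS = 8 → fails here (LHS ≠ RHS)
C. LHS = 16, RHS = 16 → holds here (LHS = RHS)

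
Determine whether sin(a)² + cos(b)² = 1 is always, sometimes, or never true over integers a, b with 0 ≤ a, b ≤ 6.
Sometimes true

It holds at (a, b) = (2, 2) (both sides equal 1), but fails at (a, b) = (0, 2) (LHS = cos(2)² ≈ 0.1732, RHS = 1).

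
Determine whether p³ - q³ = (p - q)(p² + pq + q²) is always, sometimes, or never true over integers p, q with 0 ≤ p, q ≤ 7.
The identity holds for every pair in the range. For instance at (p, q) = (5, 0): both sides equal 125.

Answer: Always true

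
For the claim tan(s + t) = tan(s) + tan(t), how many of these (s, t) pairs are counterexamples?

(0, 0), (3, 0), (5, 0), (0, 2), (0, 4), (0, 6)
Testing each pair:
(0, 0): LHS = 0, RHS = 0 → satisfies claim
(3, 0): LHS = tan(3) ≈ -0.1425, RHS = tan(3) ≈ -0.1425 → satisfies claim
(5, 0): LHS = tan(5) ≈ -3.381, RHS = tan(5) ≈ -3.381 → satisfies claim
(0, 2): LHS = tan(2) ≈ -2.185, RHS = tan(2) ≈ -2.185 → satisfies claim
(0, 4): LHS = tan(4) ≈ 1.158, RHS = tan(4) ≈ 1.158 → satisfies claim
(0, 6): LHS = tan(6) ≈ -0.291, RHS = tan(6) ≈ -0.291 → satisfies claim

That makes 0 counterexamples.

Answer: 0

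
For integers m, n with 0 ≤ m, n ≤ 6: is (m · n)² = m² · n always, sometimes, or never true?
It holds at (m, n) = (5, 0) (both sides equal 0), but fails at (m, n) = (1, 5) (LHS = 25, RHS = 5).

Answer: Sometimes true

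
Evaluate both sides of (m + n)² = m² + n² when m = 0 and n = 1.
LHS = (0 + 1)² = 1
RHS = 0² + 1² = 1

LHS = RHS: the two sides agree.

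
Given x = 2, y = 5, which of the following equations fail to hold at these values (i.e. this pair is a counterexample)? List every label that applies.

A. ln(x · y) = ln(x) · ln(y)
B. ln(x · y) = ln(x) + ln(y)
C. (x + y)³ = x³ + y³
Evaluating each claim at the given values:
A. LHS = ln(10) ≈ 2.303, RHS = ln(2)·ln(5) ≈ 1.116 → fails here (LHS ≠ RHS)
B. LHS = ln(10) ≈ 2.303, RHS = ln(2) + ln(5) ≈ 2.303 → holds here (LHS = RHS)
C. LHS = 343, RHS = 133 → fails here (LHS ≠ RHS)

Answer: A, C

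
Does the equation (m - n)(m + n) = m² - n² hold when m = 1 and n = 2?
Holds

Substituting m = 1, n = 2:

LHS = (1 - 2)(1 + 2) = -3
RHS = 1² - 2² = -3

LHS = RHS, so the equation holds at this point.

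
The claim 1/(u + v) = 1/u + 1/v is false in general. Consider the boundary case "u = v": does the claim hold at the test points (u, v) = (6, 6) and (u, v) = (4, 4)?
No, fails at both test points

At (6, 6): LHS = 1/12 ≠ RHS = 1/3
At (4, 4): LHS = 1/8 ≠ RHS = 1/2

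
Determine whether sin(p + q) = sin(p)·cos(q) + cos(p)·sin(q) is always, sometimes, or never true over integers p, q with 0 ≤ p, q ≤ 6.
Always true

The identity holds for every pair in the range. For instance at (p, q) = (0, 1): both sides equal sin(1) ≈ 0.8415.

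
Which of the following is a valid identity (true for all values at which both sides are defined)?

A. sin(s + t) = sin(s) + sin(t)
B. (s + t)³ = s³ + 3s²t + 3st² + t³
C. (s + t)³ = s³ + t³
A: fails at (1, 4) — LHS = sin(5) ≈ -0.9589, RHS = sin(4) + sin(1) ≈ 0.08467.
B: holds — e.g. at (3, 3), both sides equal 216.
C: fails at (1, 3) — LHS = 64, RHS = 28.

Answer: B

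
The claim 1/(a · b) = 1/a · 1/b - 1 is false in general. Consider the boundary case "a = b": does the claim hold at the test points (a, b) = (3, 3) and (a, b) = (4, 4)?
At (3, 3): LHS = 1/9 ≠ RHS = -8/9
At (4, 4): LHS = 1/16 ≠ RHS = -15/16

Answer: No, fails at both test points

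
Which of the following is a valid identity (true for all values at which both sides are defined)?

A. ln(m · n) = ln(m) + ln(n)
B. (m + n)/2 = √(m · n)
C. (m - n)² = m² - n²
A: holds — e.g. at (4, 6), both sides equal ln(24) ≈ 3.178.
B: fails at (2, 7) — LHS = 9/2, RHS = √(14) ≈ 3.742.
C: fails at (4, 5) — LHS = 1, RHS = -9.

Answer: A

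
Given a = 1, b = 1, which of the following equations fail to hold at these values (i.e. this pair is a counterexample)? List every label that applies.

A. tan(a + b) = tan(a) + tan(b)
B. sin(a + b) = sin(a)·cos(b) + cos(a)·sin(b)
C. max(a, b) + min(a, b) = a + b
A

Evaluating each claim at the given values:
A. LHS = tan(2) ≈ -2.185, RHS = 2·tan(1) ≈ 3.115 → fails here (LHS ≠ RHS)
B. LHS = sin(2) ≈ 0.9093, RHS = 2·sin(1)·cos(1) ≈ 0.9093 → holds here (LHS = RHS)
C. LHS = 2, RHS = 2 → holds here (LHS = RHS)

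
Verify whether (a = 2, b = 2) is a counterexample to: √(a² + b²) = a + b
Substituting a = 2, b = 2:
LHS = √(2² + 2²) = 2·√(2) ≈ 2.828
RHS = 2 + 2 = 4

Since LHS ≠ RHS, this pair disproves the claim.

Answer: Yes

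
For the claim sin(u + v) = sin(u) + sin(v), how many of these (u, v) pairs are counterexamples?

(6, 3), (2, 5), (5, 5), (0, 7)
3

Testing each pair:
(6, 3): LHS = sin(9) ≈ 0.4121, RHS = sin(6) + sin(3) ≈ -0.1383 → counterexample
(2, 5): LHS = sin(7) ≈ 0.657, RHS = sin(5) + sin(2) ≈ -0.04963 → counterexample
(5, 5): LHS = sin(10) ≈ -0.544, RHS = 2·sin(5) ≈ -1.918 → counterexample
(0, 7): LHS = sin(7) ≈ 0.657, RHS = sin(7) ≈ 0.657 → satisfies claim

That makes 3 counterexamples.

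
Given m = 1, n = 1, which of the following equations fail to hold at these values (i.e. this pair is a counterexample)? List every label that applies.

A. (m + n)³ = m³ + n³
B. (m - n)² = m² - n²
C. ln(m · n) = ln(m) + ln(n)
A

Evaluating each claim at the given values:
A. LHS = 8, RHS = 2 → fails here (LHS ≠ RHS)
B. LHS = 0, RHS = 0 → holds here (LHS = RHS)
C. LHS = 0, RHS = 0 → holds here (LHS = RHS)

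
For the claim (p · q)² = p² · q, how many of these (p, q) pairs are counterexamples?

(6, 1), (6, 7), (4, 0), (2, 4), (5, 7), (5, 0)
Testing each pair:
(6, 1): LHS = 36, RHS = 36 → satisfies claim
(6, 7): LHS = 1764, RHS = 252 → counterexample
(4, 0): LHS = 0, RHS = 0 → satisfies claim
(2, 4): LHS = 64, RHS = 16 → counterexample
(5, 7): LHS = 1225, RHS = 175 → counterexample
(5, 0): LHS = 0, RHS = 0 → satisfies claim

That makes 3 counterexamples.

Answer: 3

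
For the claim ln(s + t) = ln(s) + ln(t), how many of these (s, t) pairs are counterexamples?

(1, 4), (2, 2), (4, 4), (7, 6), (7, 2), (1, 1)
5

Testing each pair:
(1, 4): LHS = ln(5) ≈ 1.609, RHS = ln(4) ≈ 1.386 → counterexample
(2, 2): LHS = ln(4) ≈ 1.386, RHS = 2·ln(2) ≈ 1.386 → satisfies claim
(4, 4): LHS = ln(8) ≈ 2.079, RHS = 2·ln(4) ≈ 2.773 → counterexample
(7, 6): LHS = ln(13) ≈ 2.565, RHS = ln(6) + ln(7) ≈ 3.738 → counterexample
(7, 2): LHS = ln(9) ≈ 2.197, RHS = ln(2) + ln(7) ≈ 2.639 → counterexample
(1, 1): LHS = ln(2) ≈ 0.6931, RHS = 0 → counterexample

That makes 5 counterexamples.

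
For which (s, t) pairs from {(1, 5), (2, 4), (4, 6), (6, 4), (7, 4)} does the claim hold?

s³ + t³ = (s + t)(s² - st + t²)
All pairs

Testing each pair:
(1, 5): LHS = 126, RHS = 126 → holds
(2, 4): LHS = 72, RHS = 72 → holds
(4, 6): LHS = 280, RHS = 280 → holds
(6, 4): LHS = 280, RHS = 280 → holds
(7, 4): LHS = 407, RHS = 407 → holds

Every pair satisfies the claim.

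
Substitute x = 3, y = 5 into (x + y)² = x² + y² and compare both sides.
LHS = (3 + 5)² = 64
RHS = 3² + 5² = 34

LHS ≠ RHS, so the equation does not hold here.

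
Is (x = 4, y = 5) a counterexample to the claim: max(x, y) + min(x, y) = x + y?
Substituting x = 4, y = 5:
LHS = max(4, 5) + min(4, 5) = 9
RHS = 4 + 5 = 9

The sides agree, so this pair does not disprove the claim.

Answer: No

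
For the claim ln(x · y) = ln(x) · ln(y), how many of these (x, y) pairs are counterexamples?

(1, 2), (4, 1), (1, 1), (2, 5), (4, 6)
Testing each pair:
(1, 2): LHS = ln(2) ≈ 0.6931, RHS = 0 → counterexample
(4, 1): LHS = ln(4) ≈ 1.386, RHS = 0 → counterexample
(1, 1): LHS = 0, RHS = 0 → satisfies claim
(2, 5): LHS = ln(10) ≈ 2.303, RHS = ln(2)·ln(5) ≈ 1.116 → counterexample
(4, 6): LHS = ln(24) ≈ 3.178, RHS = ln(4)·ln(6) ≈ 2.484 → counterexample

That makes 4 counterexamples.

Answer: 4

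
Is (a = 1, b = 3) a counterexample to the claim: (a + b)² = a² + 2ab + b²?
Substituting a = 1, b = 3:
LHS = (1 + 3)² = 16
RHS = 1² + 2·1·3 + 3² = 16

The sides agree, so this pair does not disprove the claim.

Answer: No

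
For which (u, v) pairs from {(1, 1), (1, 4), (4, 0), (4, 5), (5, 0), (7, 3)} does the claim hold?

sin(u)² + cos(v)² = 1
(1, 1)

Testing each pair:
(1, 1): LHS = cos(1)² + sin(1)² = 1, RHS = 1 → holds
(1, 4): LHS = cos(4)² + sin(1)² ≈ 1.135, RHS = 1 → fails
(4, 0): LHS = sin(4)² + 1 ≈ 1.573, RHS = 1 → fails
(4, 5): LHS = cos(5)² + sin(4)² ≈ 0.6532, RHS = 1 → fails
(5, 0): LHS = sin(5)² + 1 ≈ 1.92, RHS = 1 → fails
(7, 3): LHS = sin(7)² + cos(3)² ≈ 1.412, RHS = 1 → fails

1 of 6 pairs satisfies the claim.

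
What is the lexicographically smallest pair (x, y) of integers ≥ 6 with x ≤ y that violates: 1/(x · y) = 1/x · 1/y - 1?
(x, y) = (6, 6)

Substituting (6, 6) into the claim:
LHS = 1/(6 · 6) = 1/36
RHS = 1/6 · 1/6 - 1 = -35/36

Since LHS ≠ RHS, this pair disproves the claim, and no lexicographically smaller pair (x ≤ y, integers ≥ 6) does.

For instance (7, 9) is also a counterexample (LHS = 1/63, RHS = -62/63), but it's lexicographically larger.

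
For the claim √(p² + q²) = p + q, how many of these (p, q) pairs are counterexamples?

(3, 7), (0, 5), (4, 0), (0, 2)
Testing each pair:
(3, 7): LHS = √(58) ≈ 7.616, RHS = 10 → counterexample
(0, 5): LHS = 5, RHS = 5 → satisfies claim
(4, 0): LHS = 4, RHS = 4 → satisfies claim
(0, 2): LHS = 2, RHS = 2 → satisfies claim

That makes 1 counterexample.

Answer: 1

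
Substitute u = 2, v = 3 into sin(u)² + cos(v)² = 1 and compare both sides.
LHS = sin(2)² + cos(3)² ≈ 1.807
RHS = 1

LHS ≠ RHS (they differ by about 0.8069), so the equation does not hold here.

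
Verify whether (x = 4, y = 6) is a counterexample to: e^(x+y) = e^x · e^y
Substituting x = 4, y = 6:
LHS = e^(4+6) = e^10 ≈ 22026.5
RHS = e^4 · e^6 = e^10 ≈ 22026.5

The sides agree, so this pair does not disprove the claim.

Answer: No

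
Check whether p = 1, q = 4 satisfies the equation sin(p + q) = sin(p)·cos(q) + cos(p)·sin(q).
Substituting p = 1, q = 4:

LHS = sin(1 + 4) = sin(5) ≈ -0.9589
RHS = sin(1)·cos(4) + cos(1)·sin(4) = sin(1)·cos(4) + sin(4)·cos(1) ≈ -0.9589

LHS = RHS, so the equation holds at this point.

Answer: Holds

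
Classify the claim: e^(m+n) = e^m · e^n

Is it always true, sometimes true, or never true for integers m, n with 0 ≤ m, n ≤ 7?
Always true

The identity holds for every pair in the range. For instance at (m, n) = (2, 3): both sides equal e^5 ≈ 148.4.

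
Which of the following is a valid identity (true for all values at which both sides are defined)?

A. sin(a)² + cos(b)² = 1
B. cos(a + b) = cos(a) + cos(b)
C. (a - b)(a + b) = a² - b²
A: fails at (2, 4) — LHS = cos(4)² + sin(2)² ≈ 1.254, RHS = 1.
B: fails at (4, 5) — LHS = cos(9) ≈ -0.9111, RHS = cos(4) + cos(5) ≈ -0.37.
C: holds — e.g. at (4, 6), both sides equal -20.

Answer: C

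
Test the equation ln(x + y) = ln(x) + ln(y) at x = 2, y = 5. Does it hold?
Fails

Substituting x = 2, y = 5:

LHS = ln(2 + 5) = ln(7) ≈ 1.946
RHS = ln(2) + ln(5) ≈ 2.303

LHS ≠ RHS, so the equation does not hold at this point.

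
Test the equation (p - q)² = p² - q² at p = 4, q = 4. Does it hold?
Holds

Substituting p = 4, q = 4:

LHS = (4 - 4)² = 0
RHS = 4² - 4² = 0

LHS = RHS, so the equation holds at this point.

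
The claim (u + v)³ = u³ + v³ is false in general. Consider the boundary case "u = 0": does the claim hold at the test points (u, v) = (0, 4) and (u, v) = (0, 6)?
Yes, holds at both test points

At (0, 4): LHS = 64, RHS = 64 → equal
At (0, 6): LHS = 216, RHS = 216 → equal

So the claim does hold at both of these boundary points, even though it is not an identity.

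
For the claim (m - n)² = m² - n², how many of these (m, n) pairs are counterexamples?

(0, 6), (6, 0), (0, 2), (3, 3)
2

Testing each pair:
(0, 6): LHS = 36, RHS = -36 → counterexample
(6, 0): LHS = 36, RHS = 36 → satisfies claim
(0, 2): LHS = 4, RHS = -4 → counterexample
(3, 3): LHS = 0, RHS = 0 → satisfies claim

That makes 2 counterexamples.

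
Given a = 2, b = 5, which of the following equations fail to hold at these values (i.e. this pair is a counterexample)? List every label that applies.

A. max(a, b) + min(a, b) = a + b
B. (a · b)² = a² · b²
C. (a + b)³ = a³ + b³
C

Evaluating each claim at the given values:
A. LHS = 7, RHS = 7 → holds here (LHS = RHS)
B. LHS = 100, RHS = 100 → holds here (LHS = RHS)
C. LHS = 343, RHS = 133 → fails here (LHS ≠ RHS)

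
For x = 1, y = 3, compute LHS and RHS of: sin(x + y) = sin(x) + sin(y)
LHS = sin(1 + 3) = sin(4) ≈ -0.7568
RHS = sin(1) + sin(3) ≈ 0.9826

LHS ≠ RHS (they differ by about 1.739), so the equation does not hold here.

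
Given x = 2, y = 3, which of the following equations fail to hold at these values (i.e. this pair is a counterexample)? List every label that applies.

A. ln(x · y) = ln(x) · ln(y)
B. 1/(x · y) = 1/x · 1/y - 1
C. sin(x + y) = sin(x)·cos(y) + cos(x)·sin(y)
Evaluating each claim at the given values:
A. LHS = ln(6) ≈ 1.792, RHS = ln(2)·ln(3) ≈ 0.7615 → fails here (LHS ≠ RHS)
B. LHS = 1/6, RHS = -5/6 → fails here (LHS ≠ RHS)
C. LHS = sin(5) ≈ -0.9589, RHS = sin(2)·cos(3) + sin(3)·cos(2) ≈ -0.9589 → holds here (LHS = RHS)

Answer: A, B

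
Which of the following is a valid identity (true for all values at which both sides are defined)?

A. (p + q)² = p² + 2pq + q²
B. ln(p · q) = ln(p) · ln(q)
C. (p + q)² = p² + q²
A

A: holds — e.g. at (4, 6), both sides equal 100.
B: fails at (6, 7) — LHS = ln(42) ≈ 3.738, RHS = ln(6)·ln(7) ≈ 3.487.
C: fails at (3, 4) — LHS = 49, RHS = 25.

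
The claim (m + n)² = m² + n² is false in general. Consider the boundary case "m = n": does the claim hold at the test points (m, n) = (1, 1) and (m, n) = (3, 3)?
At (1, 1): LHS = 4 ≠ RHS = 2
At (3, 3): LHS = 36 ≠ RHS = 18

Answer: No, fails at both test points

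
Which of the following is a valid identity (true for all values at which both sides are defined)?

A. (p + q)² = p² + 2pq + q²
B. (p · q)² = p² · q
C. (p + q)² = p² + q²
A

A: holds — e.g. at (4, 6), both sides equal 100.
B: fails at (1, 5) — LHS = 25, RHS = 5.
C: fails at (1, 3) — LHS = 16, RHS = 10.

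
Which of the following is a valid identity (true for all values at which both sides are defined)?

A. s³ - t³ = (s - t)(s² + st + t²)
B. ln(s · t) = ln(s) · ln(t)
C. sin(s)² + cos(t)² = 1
A: holds — e.g. at (2, 3), both sides equal -19.
B: fails at (5, 8) — LHS = ln(40) ≈ 3.689, RHS = ln(5)·ln(8) ≈ 3.347.
C: fails at (3, 5) — LHS = sin(3)² + cos(5)² ≈ 0.1004, RHS = 1.

Answer: A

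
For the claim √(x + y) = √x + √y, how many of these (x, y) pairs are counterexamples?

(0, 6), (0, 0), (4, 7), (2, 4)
Testing each pair:
(0, 6): LHS = √(6) ≈ 2.449, RHS = √(6) ≈ 2.449 → satisfies claim
(0, 0): LHS = 0, RHS = 0 → satisfies claim
(4, 7): LHS = √(11) ≈ 3.317, RHS = 2 + √(7) ≈ 4.646 → counterexample
(2, 4): LHS = √(6) ≈ 2.449, RHS = √(2) + 2 ≈ 3.414 → counterexample

That makes 2 counterexamples.

Answer: 2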